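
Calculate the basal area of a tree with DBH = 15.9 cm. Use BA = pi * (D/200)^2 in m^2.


D/200 = 15.9/200 = 0.0795 m
(D/200)^2 = 0.0795^2 = 0.00632025
BA = 3.141593 * 0.00632025 = 0.0198557 ≈ 0.0199 m^2

0.0199 m^2


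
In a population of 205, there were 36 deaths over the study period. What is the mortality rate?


Mortality rate = 36 / 205 = 0.175610 ≈ 0.1756

0.1756


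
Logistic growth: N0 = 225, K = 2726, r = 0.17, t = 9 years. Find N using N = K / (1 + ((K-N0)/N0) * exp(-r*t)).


(K - N0)/N0 = (2726 - 225)/225 = 2501/225 = 11.1156
r*t = 0.17 * 9 = 1.53; exp(-1.53) = 0.216536
11.1156 * 0.216536 = 2.40693
1 + 2.40693 = 3.40693
N = 2726 / 3.40693 = 800.134 ≈ 800

800


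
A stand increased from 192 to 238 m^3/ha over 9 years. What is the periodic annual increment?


PAI = (V2 - V1) / period = (238 - 192) / 9 = 46 / 9 = 5.1111 ≈ 5.11 m^3/ha/yr

5.11 m^3/ha/yr


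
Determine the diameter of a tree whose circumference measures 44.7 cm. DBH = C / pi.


DBH = C / pi = 44.7 / 3.141593 = 14.2285 ≈ 14.23 cm

14.23 cm


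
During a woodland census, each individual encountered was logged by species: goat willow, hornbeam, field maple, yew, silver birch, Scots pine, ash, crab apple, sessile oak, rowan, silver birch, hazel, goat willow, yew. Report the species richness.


Total individuals logged = 14
Distinct species (count of individuals): goat willow (2), hornbeam (1), field maple (1), yew (2), silver birch (2), Scots pine (1), ash (1), crab apple (1), sessile oak (1), rowan (1), hazel (1)
Species richness = number of distinct species = 11

11


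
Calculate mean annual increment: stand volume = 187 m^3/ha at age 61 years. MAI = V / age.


MAI = 187 / 61 = 3.0656 ≈ 3.07 m^3/ha/yr

3.07 m^3/ha/yr


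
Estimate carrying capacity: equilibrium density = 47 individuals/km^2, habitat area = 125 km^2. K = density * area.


K = 47 * 125 = 5875 individuals

5875 individuals


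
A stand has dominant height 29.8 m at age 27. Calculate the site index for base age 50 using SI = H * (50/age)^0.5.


50/27 = 1.85185
(1.85185)^0.5 = 1.36083
SI = 29.8 * 1.36083 = 40.5527 ≈ 40.6 m

40.6 m


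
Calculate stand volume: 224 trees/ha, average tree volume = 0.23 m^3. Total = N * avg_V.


V_stand = 224 * 0.23 = 51.52 ≈ 51.5 m^3/ha

51.5 m^3/ha


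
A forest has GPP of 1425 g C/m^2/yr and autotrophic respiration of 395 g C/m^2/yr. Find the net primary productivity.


NPP = GPP - Ra = 1425 - 395 = 1030 g C/m^2/yr

1030 g C/m^2/yr


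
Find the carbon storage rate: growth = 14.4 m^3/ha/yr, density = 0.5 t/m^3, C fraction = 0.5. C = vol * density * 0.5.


C = 14.4 * 0.5 * 0.5 = 3.60 t C/ha/yr

3.60 t C/ha/yr


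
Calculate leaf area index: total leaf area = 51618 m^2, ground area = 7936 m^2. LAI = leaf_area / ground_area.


LAI = 51618 / 7936 = 6.5043 ≈ 6.50

6.50


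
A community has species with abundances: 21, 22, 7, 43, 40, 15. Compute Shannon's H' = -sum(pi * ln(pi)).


Total N = 21 + 22 + 7 + 43 + 40 + 15 = 148
Per-species terms:
  p = 21/148 = 0.141892; ln(p) = -1.952689; p*ln(p) = 0.141892 * (-1.952689) = -0.277071
  p = 22/148 = 0.148649; ln(p) = -1.906167; p*ln(p) = 0.148649 * (-1.906167) = -0.283350
  p = 7/148 = 0.047297; ln(p) = -3.051308; p*ln(p) = 0.047297 * (-3.051308) = -0.144318
  p = 43/148 = 0.290541; ln(p) = -1.236011; p*ln(p) = 0.290541 * (-1.236011) = -0.359112
  p = 40/148 = 0.270270; ln(p) = -1.308334; p*ln(p) = 0.270270 * (-1.308334) = -0.353603
  p = 15/148 = 0.101351; ln(p) = -2.289166; p*ln(p) = 0.101351 * (-2.289166) = -0.232009
sum(p*ln(p)) = (-0.277071) + (-0.283350) + (-0.144318) + (-0.359112) + (-0.353603) + (-0.232009) = -1.649463
H' = -(-1.649463) = 1.649463 ≈ 1.6495

1.6495


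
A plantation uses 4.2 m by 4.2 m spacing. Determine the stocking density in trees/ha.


N = 10000 / 4.2^2 = 10000 / 17.64 = 566.893 ≈ 567 trees/ha

567 trees/ha


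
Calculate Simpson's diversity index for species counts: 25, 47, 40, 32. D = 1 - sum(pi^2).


Total N = 25 + 47 + 40 + 32 = 144
Per-species terms:
  p = 25/144 = 0.173611; p^2 = 0.173611^2 = 0.030141
  p = 47/144 = 0.326389; p^2 = 0.326389^2 = 0.106530
  p = 40/144 = 0.277778; p^2 = 0.277778^2 = 0.077161
  p = 32/144 = 0.222222; p^2 = 0.222222^2 = 0.049383
sum(p^2) = 0.030141 + 0.106530 + 0.077161 + 0.049383 = 0.263215
D = 1 - 0.263215 = 0.736785 ≈ 0.7368

0.7368


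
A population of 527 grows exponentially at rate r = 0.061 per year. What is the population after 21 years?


r*t = 0.061 * 21 = 1.281
exp(1.281) = 3.60024
N = 527 * 3.60024 = 1897.33 ≈ 1897

1897


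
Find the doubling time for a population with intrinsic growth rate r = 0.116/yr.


td = ln(2) / 0.116 = 0.693147 / 0.116 = 5.97541 ≈ 6.0 years

6.0 years


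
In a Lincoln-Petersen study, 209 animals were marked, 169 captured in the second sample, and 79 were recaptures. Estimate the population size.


N = M * C / R = 209 * 169 / 79 = 35321 / 79 = 447.10 ≈ 447

447 individuals


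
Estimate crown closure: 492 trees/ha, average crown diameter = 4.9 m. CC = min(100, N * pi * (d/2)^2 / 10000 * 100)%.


(d/2)^2 = (4.9/2)^2 = 2.45^2 = 6.0025
Crown area = 3.141593 * 6.0025 = 18.8574 m^2
N * area / 10000 * 100 = 492 * 18.8574 / 10000 * 100 = 92.7784
CC = min(100, 92.7784) = 92.7784 ≈ 92.8%

92.8%


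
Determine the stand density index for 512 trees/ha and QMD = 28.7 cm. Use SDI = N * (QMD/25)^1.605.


QMD/25 = 28.7/25 = 1.148
(1.148)^1.605 = exp(1.605 * ln(1.148)) = exp(1.605 * 0.138021) = exp(0.221524) = 1.24798
SDI = 512 * 1.24798 = 638.966 ≈ 639

639


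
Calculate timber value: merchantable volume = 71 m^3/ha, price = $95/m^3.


Value = 71 * 95 = $6745/ha

$6745/ha


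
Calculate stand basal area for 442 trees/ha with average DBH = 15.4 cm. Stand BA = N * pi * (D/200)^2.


(D/200)^2 = (15.4/200)^2 = 0.077^2 = 0.005929
Individual BA = 3.141593 * 0.005929 = 0.0186265 m^2
Stand BA = 442 * 0.0186265 = 8.23291 ≈ 8.23 m^2/ha

8.23 m^2/ha


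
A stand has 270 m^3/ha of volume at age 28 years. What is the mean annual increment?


MAI = 270 / 28 = 9.6429 ≈ 9.64 m^3/ha/yr

9.64 m^3/ha/yr


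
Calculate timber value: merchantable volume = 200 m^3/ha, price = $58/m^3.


Value = 200 * 58 = $11600/ha

$11600/ha


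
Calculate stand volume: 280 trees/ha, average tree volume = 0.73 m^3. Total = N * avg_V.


V_stand = 280 * 0.73 = 204.4 m^3/ha

204.4 m^3/ha


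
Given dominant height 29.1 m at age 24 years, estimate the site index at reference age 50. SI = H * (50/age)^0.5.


50/24 = 2.08333
(2.08333)^0.5 = 1.44337
SI = 29.1 * 1.44337 = 42.0021 ≈ 42.0 m

42.0 m


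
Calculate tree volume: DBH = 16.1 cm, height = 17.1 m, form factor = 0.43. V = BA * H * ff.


(D/200)^2 = (16.1/200)^2 = 0.0805^2 = 0.00648025
BA = 3.141593 * 0.00648025 = 0.0203583 m^2
V = 0.0203583 * 17.1 * 0.43 = 0.149695 ≈ 0.150 m^3

0.150 m^3


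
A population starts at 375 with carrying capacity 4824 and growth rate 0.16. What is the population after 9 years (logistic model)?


(K - N0)/N0 = (4824 - 375)/375 = 4449/375 = 11.8640
r*t = 0.16 * 9 = 1.44; exp(-1.44) = 0.236928
11.8640 * 0.236928 = 2.81091
1 + 2.81091 = 3.81091
N = 4824 / 3.81091 = 1265.84 ≈ 1266

1266


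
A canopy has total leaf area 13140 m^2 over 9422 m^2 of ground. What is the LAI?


LAI = 13140 / 9422 = 1.3946 ≈ 1.39

1.39


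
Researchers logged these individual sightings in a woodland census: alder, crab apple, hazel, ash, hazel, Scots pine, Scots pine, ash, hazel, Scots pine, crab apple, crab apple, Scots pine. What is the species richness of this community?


Total individuals logged = 13
Distinct species (count of individuals): alder (1), crab apple (3), hazel (3), ash (2), Scots pine (4)
Species richness = number of distinct species = 5

5


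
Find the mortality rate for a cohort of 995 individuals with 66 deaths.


Mortality rate = 66 / 995 = 0.066332 ≈ 0.0663

0.0663


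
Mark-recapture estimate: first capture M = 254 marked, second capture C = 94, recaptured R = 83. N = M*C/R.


N = M * C / R = 254 * 94 / 83 = 23876 / 83 = 287.66 ≈ 288

288 individuals


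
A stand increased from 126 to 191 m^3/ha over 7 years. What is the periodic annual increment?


PAI = (V2 - V1) / period = (191 - 126) / 7 = 65 / 7 = 9.2857 ≈ 9.29 m^3/ha/yr

9.29 m^3/ha/yr


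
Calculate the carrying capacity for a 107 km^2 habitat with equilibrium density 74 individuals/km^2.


K = 74 * 107 = 7918 individuals

7918 individuals


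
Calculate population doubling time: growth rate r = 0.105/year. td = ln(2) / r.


td = ln(2) / 0.105 = 0.693147 / 0.105 = 6.60140 ≈ 6.6 years

6.6 years


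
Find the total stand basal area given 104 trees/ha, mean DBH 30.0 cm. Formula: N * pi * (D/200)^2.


(D/200)^2 = (30.0/200)^2 = 0.15^2 = 0.0225
Individual BA = 3.141593 * 0.0225 = 0.0706858 m^2
Stand BA = 104 * 0.0706858 = 7.35132 ≈ 7.35 m^2/ha

7.35 m^2/ha


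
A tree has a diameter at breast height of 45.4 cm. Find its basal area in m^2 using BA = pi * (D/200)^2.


D/200 = 45.4/200 = 0.227 m
(D/200)^2 = 0.227^2 = 0.051529
BA = 3.141593 * 0.051529 = 0.161883 ≈ 0.1619 m^2

0.1619 m^2


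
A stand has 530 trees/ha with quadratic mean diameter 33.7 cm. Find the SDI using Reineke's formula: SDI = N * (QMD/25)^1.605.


QMD/25 = 33.7/25 = 1.348
(1.348)^1.605 = exp(1.605 * ln(1.348)) = exp(1.605 * 0.298622) = exp(0.479288) = 1.61492
SDI = 530 * 1.61492 = 855.908 ≈ 856

856


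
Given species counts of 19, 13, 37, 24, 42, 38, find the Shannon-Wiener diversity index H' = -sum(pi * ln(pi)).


Total N = 19 + 13 + 37 + 24 + 42 + 38 = 173
Per-species terms:
  p = 19/173 = 0.109827; ln(p) = -2.208849; p*ln(p) = 0.109827 * (-2.208849) = -0.242591
  p = 13/173 = 0.075145; ln(p) = -2.588336; p*ln(p) = 0.075145 * (-2.588336) = -0.194501
  p = 37/173 = 0.213873; ln(p) = -1.542373; p*ln(p) = 0.213873 * (-1.542373) = -0.329872
  p = 24/173 = 0.138728; ln(p) = -1.975240; p*ln(p) = 0.138728 * (-1.975240) = -0.274021
  p = 42/173 = 0.242775; ln(p) = -1.415620; p*ln(p) = 0.242775 * (-1.415620) = -0.343677
  p = 38/173 = 0.219653; ln(p) = -1.515706; p*ln(p) = 0.219653 * (-1.515706) = -0.332929
sum(p*ln(p)) = (-0.242591) + (-0.194501) + (-0.329872) + (-0.274021) + (-0.343677) + (-0.332929) = -1.717591
H' = -(-1.717591) = 1.717591 ≈ 1.7176

1.7176


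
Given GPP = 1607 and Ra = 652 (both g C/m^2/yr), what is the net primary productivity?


NPP = GPP - Ra = 1607 - 652 = 955 g C/m^2/yr

955 g C/m^2/yr


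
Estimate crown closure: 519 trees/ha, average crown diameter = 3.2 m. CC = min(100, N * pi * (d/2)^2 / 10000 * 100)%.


(d/2)^2 = (3.2/2)^2 = 1.6^2 = 2.56
Crown area = 3.141593 * 2.56 = 8.04248 m^2
N * area / 10000 * 100 = 519 * 8.04248 / 10000 * 100 = 41.7405
CC = min(100, 41.7405) = 41.7405 ≈ 41.7%

41.7%


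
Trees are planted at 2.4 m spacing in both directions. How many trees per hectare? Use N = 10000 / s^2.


N = 10000 / 2.4^2 = 10000 / 5.76 = 1736.11 ≈ 1736 trees/ha

1736 trees/ha


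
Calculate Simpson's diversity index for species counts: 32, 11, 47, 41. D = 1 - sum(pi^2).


Total N = 32 + 11 + 47 + 41 = 131
Per-species terms:
  p = 32/131 = 0.244275; p^2 = 0.244275^2 = 0.059670
  p = 11/131 = 0.083969; p^2 = 0.083969^2 = 0.007051
  p = 47/131 = 0.358779; p^2 = 0.358779^2 = 0.128722
  p = 41/131 = 0.312977; p^2 = 0.312977^2 = 0.097955
sum(p^2) = 0.059670 + 0.007051 + 0.128722 + 0.097955 = 0.293398
D = 1 - 0.293398 = 0.706602 ≈ 0.7066

0.7066


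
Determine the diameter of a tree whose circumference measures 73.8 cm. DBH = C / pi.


DBH = C / pi = 73.8 / 3.141593 = 23.4913 ≈ 23.49 cm

23.49 cm


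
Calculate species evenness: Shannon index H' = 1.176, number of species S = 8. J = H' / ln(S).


ln(8) = 2.07944
J = H' / ln(S) = 1.176 / 2.07944 = 0.565537 ≈ 0.5655

0.5655


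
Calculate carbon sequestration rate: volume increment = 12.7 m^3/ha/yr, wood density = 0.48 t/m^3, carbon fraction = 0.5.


C = 12.7 * 0.48 * 0.5 = 3.048 ≈ 3.05 t C/ha/yr

3.05 t C/ha/yr


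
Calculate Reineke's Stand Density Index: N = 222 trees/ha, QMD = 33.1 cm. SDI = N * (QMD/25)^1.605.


QMD/25 = 33.1/25 = 1.324
(1.324)^1.605 = exp(1.605 * ln(1.324)) = exp(1.605 * 0.280657) = exp(0.450454) = 1.56902
SDI = 222 * 1.56902 = 348.322 ≈ 348

348


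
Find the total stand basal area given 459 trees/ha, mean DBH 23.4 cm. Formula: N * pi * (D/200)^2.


(D/200)^2 = (23.4/200)^2 = 0.117^2 = 0.013689
Individual BA = 3.141593 * 0.013689 = 0.0430053 m^2
Stand BA = 459 * 0.0430053 = 19.7394 ≈ 19.74 m^2/ha

19.74 m^2/ha


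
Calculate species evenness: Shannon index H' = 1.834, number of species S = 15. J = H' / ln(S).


ln(15) = 2.70805
J = H' / ln(S) = 1.834 / 2.70805 = 0.677240 ≈ 0.6772

0.6772


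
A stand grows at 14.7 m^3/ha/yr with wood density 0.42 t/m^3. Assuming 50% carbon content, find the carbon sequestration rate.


C = 14.7 * 0.42 * 0.5 = 3.087 ≈ 3.09 t C/ha/yr

3.09 t C/ha/yr


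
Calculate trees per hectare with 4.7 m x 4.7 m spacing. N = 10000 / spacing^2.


N = 10000 / 4.7^2 = 10000 / 22.09 = 452.694 ≈ 453 trees/ha

453 trees/ha


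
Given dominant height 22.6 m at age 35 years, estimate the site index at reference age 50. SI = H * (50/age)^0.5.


50/35 = 1.42857
(1.42857)^0.5 = 1.19523
SI = 22.6 * 1.19523 = 27.0122 ≈ 27.0 m

27.0 m


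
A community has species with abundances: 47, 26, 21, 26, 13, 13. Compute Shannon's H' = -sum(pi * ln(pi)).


Total N = 47 + 26 + 21 + 26 + 13 + 13 = 146
Per-species terms:
  p = 47/146 = 0.321918; ln(p) = -1.133458; p*ln(p) = 0.321918 * (-1.133458) = -0.364881
  p = 26/146 = 0.178082; ln(p) = -1.725511; p*ln(p) = 0.178082 * (-1.725511) = -0.307282
  p = 21/146 = 0.143836; ln(p) = -1.939082; p*ln(p) = 0.143836 * (-1.939082) = -0.278910
  p = 26/146 = 0.178082; ln(p) = -1.725511; p*ln(p) = 0.178082 * (-1.725511) = -0.307282
  p = 13/146 = 0.089041; ln(p) = -2.418658; p*ln(p) = 0.089041 * (-2.418658) = -0.215360
  p = 13/146 = 0.089041; ln(p) = -2.418658; p*ln(p) = 0.089041 * (-2.418658) = -0.215360
sum(p*ln(p)) = (-0.364881) + (-0.307282) + (-0.278910) + (-0.307282) + (-0.215360) + (-0.215360) = -1.689075
H' = -(-1.689075) = 1.689075 ≈ 1.6891

1.6891


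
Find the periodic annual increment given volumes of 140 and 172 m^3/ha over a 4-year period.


PAI = (V2 - V1) / period = (172 - 140) / 4 = 32 / 4 = 8.00 m^3/ha/yr

8.00 m^3/ha/yr


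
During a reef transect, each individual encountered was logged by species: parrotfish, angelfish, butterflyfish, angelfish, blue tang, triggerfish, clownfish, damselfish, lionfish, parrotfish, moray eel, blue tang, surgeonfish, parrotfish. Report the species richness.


Total individuals logged = 14
Distinct species (count of individuals): parrotfish (3), angelfish (2), butterflyfish (1), blue tang (2), triggerfish (1), clownfish (1), damselfish (1), lionfish (1), moray eel (1), surgeonfish (1)
Species richness = number of distinct species = 10

10


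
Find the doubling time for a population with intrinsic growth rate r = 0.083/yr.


td = ln(2) / 0.083 = 0.693147 / 0.083 = 8.35117 ≈ 8.4 years

8.4 years


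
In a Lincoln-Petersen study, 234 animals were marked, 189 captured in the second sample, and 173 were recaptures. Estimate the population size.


N = M * C / R = 234 * 189 / 173 = 44226 / 173 = 255.64 ≈ 256

256 individuals


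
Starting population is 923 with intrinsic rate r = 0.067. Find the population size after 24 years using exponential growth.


r*t = 0.067 * 24 = 1.608
exp(1.608) = 4.99282
N = 923 * 4.99282 = 4608.37 ≈ 4608

4608


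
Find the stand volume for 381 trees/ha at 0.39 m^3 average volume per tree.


V_stand = 381 * 0.39 = 148.59 ≈ 148.6 m^3/ha

148.6 m^3/ha


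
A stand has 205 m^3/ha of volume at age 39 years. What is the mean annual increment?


MAI = 205 / 39 = 5.2564 ≈ 5.26 m^3/ha/yr

5.26 m^3/ha/yr


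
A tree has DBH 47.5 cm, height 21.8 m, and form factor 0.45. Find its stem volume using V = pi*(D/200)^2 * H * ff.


(D/200)^2 = (47.5/200)^2 = 0.2375^2 = 0.05640625
BA = 3.141593 * 0.05640625 = 0.177205 m^2
V = 0.177205 * 21.8 * 0.45 = 1.73838 ≈ 1.738 m^3

1.738 m^3


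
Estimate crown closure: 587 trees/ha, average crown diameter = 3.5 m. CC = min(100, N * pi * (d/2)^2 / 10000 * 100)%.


(d/2)^2 = (3.5/2)^2 = 1.75^2 = 3.0625
Crown area = 3.141593 * 3.0625 = 9.62113 m^2
N * area / 10000 * 100 = 587 * 9.62113 / 10000 * 100 = 56.4760
CC = min(100, 56.4760) = 56.4760 ≈ 56.5%

56.5%


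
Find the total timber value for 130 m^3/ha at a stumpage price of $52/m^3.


Value = 130 * 52 = $6760/ha

$6760/ha


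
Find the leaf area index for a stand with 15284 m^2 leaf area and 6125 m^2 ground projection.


LAI = 15284 / 6125 = 2.4953 ≈ 2.50

2.50


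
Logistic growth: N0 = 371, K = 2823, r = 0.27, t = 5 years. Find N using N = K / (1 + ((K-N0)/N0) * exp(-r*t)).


(K - N0)/N0 = (2823 - 371)/371 = 2452/371 = 6.60916
r*t = 0.27 * 5 = 1.35; exp(-1.35) = 0.259240
6.60916 * 0.259240 = 1.71336
1 + 1.71336 = 2.71336
N = 2823 / 2.71336 = 1040.41 ≈ 1040

1040


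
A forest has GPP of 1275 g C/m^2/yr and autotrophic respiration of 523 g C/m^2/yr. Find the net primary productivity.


NPP = GPP - Ra = 1275 - 523 = 752 g C/m^2/yr

752 g C/m^2/yr


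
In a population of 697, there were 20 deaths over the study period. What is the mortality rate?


Mortality rate = 20 / 697 = 0.028694 ≈ 0.0287

0.0287


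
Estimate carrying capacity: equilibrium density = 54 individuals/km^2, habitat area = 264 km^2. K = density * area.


K = 54 * 264 = 14256 individuals

14256 individuals


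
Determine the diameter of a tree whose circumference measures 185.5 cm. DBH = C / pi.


DBH = C / pi = 185.5 / 3.141593 = 59.0465 ≈ 59.05 cm

59.05 cm


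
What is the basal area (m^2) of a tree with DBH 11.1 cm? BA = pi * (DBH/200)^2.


D/200 = 11.1/200 = 0.0555 m
(D/200)^2 = 0.0555^2 = 0.00308025
BA = 3.141593 * 0.00308025 = 0.00967689 ≈ 0.0097 m^2

0.0097 m^2


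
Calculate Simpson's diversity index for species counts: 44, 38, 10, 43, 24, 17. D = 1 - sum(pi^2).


Total N = 44 + 38 + 10 + 43 + 24 + 17 = 176
Per-species terms:
  p = 44/176 = 0.250000; p^2 = 0.250000^2 = 0.062500
  p = 38/176 = 0.215909; p^2 = 0.215909^2 = 0.046617
  p = 10/176 = 0.056818; p^2 = 0.056818^2 = 0.003228
  p = 43/176 = 0.244318; p^2 = 0.244318^2 = 0.059691
  p = 24/176 = 0.136364; p^2 = 0.136364^2 = 0.018595
  p = 17/176 = 0.096591; p^2 = 0.096591^2 = 0.009330
sum(p^2) = 0.062500 + 0.046617 + 0.003228 + 0.059691 + 0.018595 + 0.009330 = 0.199961
D = 1 - 0.199961 = 0.800039 ≈ 0.8000

0.8000


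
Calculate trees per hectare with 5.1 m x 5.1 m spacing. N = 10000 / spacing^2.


N = 10000 / 5.1^2 = 10000 / 26.01 = 384.468 ≈ 384 trees/ha

384 trees/ha


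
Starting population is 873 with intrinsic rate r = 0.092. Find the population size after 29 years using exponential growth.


r*t = 0.092 * 29 = 2.668
exp(2.668) = 14.4111
N = 873 * 14.4111 = 12580.9 ≈ 12581

12581


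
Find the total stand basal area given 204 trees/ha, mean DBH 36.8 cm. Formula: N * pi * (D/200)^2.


(D/200)^2 = (36.8/200)^2 = 0.184^2 = 0.033856
Individual BA = 3.141593 * 0.033856 = 0.106362 m^2
Stand BA = 204 * 0.106362 = 21.6978 ≈ 21.70 m^2/ha

21.70 m^2/ha


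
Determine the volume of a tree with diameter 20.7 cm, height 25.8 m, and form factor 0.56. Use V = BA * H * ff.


(D/200)^2 = (20.7/200)^2 = 0.1035^2 = 0.01071225
BA = 3.141593 * 0.01071225 = 0.0336535 m^2
V = 0.0336535 * 25.8 * 0.56 = 0.486226 ≈ 0.486 m^3

0.486 m^3


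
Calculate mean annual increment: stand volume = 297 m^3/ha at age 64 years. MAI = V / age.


MAI = 297 / 64 = 4.6406 ≈ 4.64 m^3/ha/yr

4.64 m^3/ha/yr


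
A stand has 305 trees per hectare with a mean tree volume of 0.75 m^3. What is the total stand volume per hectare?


V_stand = 305 * 0.75 = 228.75 ≈ 228.8 m^3/ha

228.8 m^3/ha


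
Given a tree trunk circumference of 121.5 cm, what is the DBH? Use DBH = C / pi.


DBH = C / pi = 121.5 / 3.141593 = 38.6746 ≈ 38.67 cm

38.67 cm


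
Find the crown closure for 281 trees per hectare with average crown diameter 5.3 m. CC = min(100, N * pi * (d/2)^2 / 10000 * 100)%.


(d/2)^2 = (5.3/2)^2 = 2.65^2 = 7.0225
Crown area = 3.141593 * 7.0225 = 22.0618 m^2
N * area / 10000 * 100 = 281 * 22.0618 / 10000 * 100 = 61.9937
CC = min(100, 61.9937) = 61.9937 ≈ 62.0%

62.0%


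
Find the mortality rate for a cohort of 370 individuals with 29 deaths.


Mortality rate = 29 / 370 = 0.078378 ≈ 0.0784

0.0784


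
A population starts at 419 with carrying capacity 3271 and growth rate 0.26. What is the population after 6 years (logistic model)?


(K - N0)/N0 = (3271 - 419)/419 = 2852/419 = 6.80668
r*t = 0.26 * 6 = 1.56; exp(-1.56) = 0.210136
6.80668 * 0.210136 = 1.43033
1 + 1.43033 = 2.43033
N = 3271 / 2.43033 = 1345.91 ≈ 1346

1346


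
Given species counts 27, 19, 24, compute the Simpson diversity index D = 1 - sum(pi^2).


Total N = 27 + 19 + 24 = 70
Per-species terms:
  p = 27/70 = 0.385714; p^2 = 0.385714^2 = 0.148775
  p = 19/70 = 0.271429; p^2 = 0.271429^2 = 0.073674
  p = 24/70 = 0.342857; p^2 = 0.342857^2 = 0.117551
sum(p^2) = 0.148775 + 0.073674 + 0.117551 = 0.340000
D = 1 - 0.340000 = 0.660000 ≈ 0.6600

0.6600


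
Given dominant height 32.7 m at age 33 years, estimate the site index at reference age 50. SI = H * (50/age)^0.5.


50/33 = 1.51515
(1.51515)^0.5 = 1.23091
SI = 32.7 * 1.23091 = 40.2508 ≈ 40.3 m

40.3 m


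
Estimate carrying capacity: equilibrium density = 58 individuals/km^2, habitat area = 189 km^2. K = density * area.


K = 58 * 189 = 10962 individuals

10962 individuals


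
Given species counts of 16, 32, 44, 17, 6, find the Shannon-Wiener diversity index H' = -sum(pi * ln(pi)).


Total N = 16 + 32 + 44 + 17 + 6 = 115
Per-species terms:
  p = 16/115 = 0.139130; ln(p) = -1.972347; p*ln(p) = 0.139130 * (-1.972347) = -0.274413
  p = 32/115 = 0.278261; ln(p) = -1.279196; p*ln(p) = 0.278261 * (-1.279196) = -0.355950
  p = 44/115 = 0.382609; ln(p) = -0.960742; p*ln(p) = 0.382609 * (-0.960742) = -0.367589
  p = 17/115 = 0.147826; ln(p) = -1.911719; p*ln(p) = 0.147826 * (-1.911719) = -0.282602
  p = 6/115 = 0.052174; ln(p) = -2.953171; p*ln(p) = 0.052174 * (-2.953171) = -0.154079
sum(p*ln(p)) = (-0.274413) + (-0.355950) + (-0.367589) + (-0.282602) + (-0.154079) = -1.434633
H' = -(-1.434633) = 1.434633 ≈ 1.4346

1.4346


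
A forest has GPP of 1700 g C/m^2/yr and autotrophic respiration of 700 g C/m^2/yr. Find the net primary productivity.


NPP = GPP - Ra = 1700 - 700 = 1000 g C/m^2/yr

1000 g C/m^2/yr


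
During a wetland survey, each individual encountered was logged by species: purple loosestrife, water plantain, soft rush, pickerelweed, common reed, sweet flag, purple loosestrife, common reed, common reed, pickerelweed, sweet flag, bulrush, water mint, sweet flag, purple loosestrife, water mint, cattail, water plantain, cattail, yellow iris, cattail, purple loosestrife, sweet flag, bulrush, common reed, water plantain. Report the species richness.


Total individuals logged = 26
Distinct species (count of individuals): purple loosestrife (4), water plantain (3), soft rush (1), pickerelweed (2), common reed (4), sweet flag (4), bulrush (2), water mint (2), cattail (3), yellow iris (1)
Species richness = number of distinct species = 10

10


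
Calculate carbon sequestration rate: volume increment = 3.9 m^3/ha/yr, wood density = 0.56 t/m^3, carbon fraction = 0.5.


C = 3.9 * 0.56 * 0.5 = 1.092 ≈ 1.09 t C/ha/yr

1.09 t C/ha/yr


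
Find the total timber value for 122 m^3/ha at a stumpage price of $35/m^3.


Value = 122 * 35 = $4270/ha

$4270/ha


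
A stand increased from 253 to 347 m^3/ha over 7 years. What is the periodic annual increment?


PAI = (V2 - V1) / period = (347 - 253) / 7 = 94 / 7 = 13.4286 ≈ 13.43 m^3/ha/yr

13.43 m^3/ha/yr


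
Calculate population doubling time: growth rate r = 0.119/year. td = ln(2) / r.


td = ln(2) / 0.119 = 0.693147 / 0.119 = 5.82476 ≈ 5.8 years

5.8 years


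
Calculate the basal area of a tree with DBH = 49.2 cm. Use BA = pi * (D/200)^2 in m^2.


D/200 = 49.2/200 = 0.246 m
(D/200)^2 = 0.246^2 = 0.060516
BA = 3.141593 * 0.060516 = 0.190117 ≈ 0.1901 m^2

0.1901 m^2


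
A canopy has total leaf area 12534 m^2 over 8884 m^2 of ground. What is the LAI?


LAI = 12534 / 8884 = 1.4109 ≈ 1.41

1.41


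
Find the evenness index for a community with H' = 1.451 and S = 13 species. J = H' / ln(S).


ln(13) = 2.56495
J = H' / ln(S) = 1.451 / 2.56495 = 0.565703 ≈ 0.5657

0.5657


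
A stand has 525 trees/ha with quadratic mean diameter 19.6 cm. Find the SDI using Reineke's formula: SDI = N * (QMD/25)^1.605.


QMD/25 = 19.6/25 = 0.784
(0.784)^1.605 = exp(1.605 * ln(0.784)) = exp(1.605 * (-0.243346)) = exp(-0.390570) = 0.676671
SDI = 525 * 0.676671 = 355.252 ≈ 355

355


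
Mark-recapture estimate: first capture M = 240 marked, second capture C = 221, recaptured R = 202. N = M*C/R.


N = M * C / R = 240 * 221 / 202 = 53040 / 202 = 262.57 ≈ 263

263 individuals


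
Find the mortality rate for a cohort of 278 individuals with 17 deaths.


Mortality rate = 17 / 278 = 0.061151 ≈ 0.0612

0.0612


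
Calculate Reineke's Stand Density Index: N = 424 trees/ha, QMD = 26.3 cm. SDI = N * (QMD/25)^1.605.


QMD/25 = 26.3/25 = 1.052
(1.052)^1.605 = exp(1.605 * ln(1.052)) = exp(1.605 * 0.0506931) = exp(0.0813624) = 1.08476
SDI = 424 * 1.08476 = 459.938 ≈ 460

460


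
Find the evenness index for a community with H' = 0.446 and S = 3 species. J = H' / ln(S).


ln(3) = 1.09861
J = H' / ln(S) = 0.446 / 1.09861 = 0.405968 ≈ 0.4060

0.4060


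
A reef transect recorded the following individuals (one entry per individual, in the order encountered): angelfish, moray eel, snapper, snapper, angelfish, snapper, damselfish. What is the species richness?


Total individuals logged = 7
Distinct species (count of individuals): angelfish (2), moray eel (1), snapper (3), damselfish (1)
Species richness = number of distinct species = 4

4


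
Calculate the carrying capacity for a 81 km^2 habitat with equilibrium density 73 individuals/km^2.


K = 73 * 81 = 5913 individuals

5913 individuals


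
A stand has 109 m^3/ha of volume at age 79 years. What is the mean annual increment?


MAI = 109 / 79 = 1.3797 ≈ 1.38 m^3/ha/yr

1.38 m^3/ha/yr


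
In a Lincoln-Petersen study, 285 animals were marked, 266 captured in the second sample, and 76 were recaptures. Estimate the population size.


N = M * C / R = 285 * 266 / 76 = 75810 / 76 = 997.50 ≈ 998

998 individuals


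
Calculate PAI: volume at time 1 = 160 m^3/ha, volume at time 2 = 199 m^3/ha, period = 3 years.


PAI = (V2 - V1) / period = (199 - 160) / 3 = 39 / 3 = 13.00 m^3/ha/yr

13.00 m^3/ha/yr


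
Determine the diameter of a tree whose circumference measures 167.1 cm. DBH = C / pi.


DBH = C / pi = 167.1 / 3.141593 = 53.1896 ≈ 53.19 cm

53.19 cm


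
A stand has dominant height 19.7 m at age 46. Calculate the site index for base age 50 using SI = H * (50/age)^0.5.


50/46 = 1.08696
(1.08696)^0.5 = 1.04257
SI = 19.7 * 1.04257 = 20.5386 ≈ 20.5 m

20.5 m


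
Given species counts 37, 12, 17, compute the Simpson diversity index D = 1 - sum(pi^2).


Total N = 37 + 12 + 17 = 66
Per-species terms:
  p = 37/66 = 0.560606; p^2 = 0.560606^2 = 0.314279
  p = 12/66 = 0.181818; p^2 = 0.181818^2 = 0.033058
  p = 17/66 = 0.257576; p^2 = 0.257576^2 = 0.066345
sum(p^2) = 0.314279 + 0.033058 + 0.066345 = 0.413682
D = 1 - 0.413682 = 0.586318 ≈ 0.5863

0.5863


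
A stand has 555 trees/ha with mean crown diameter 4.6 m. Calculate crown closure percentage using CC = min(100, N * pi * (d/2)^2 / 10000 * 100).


(d/2)^2 = (4.6/2)^2 = 2.3^2 = 5.29
Crown area = 3.141593 * 5.29 = 16.6190 m^2
N * area / 10000 * 100 = 555 * 16.6190 / 10000 * 100 = 92.2355
CC = min(100, 92.2355) = 92.2355 ≈ 92.2%

92.2%


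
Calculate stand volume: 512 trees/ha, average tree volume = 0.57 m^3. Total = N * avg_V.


V_stand = 512 * 0.57 = 291.84 ≈ 291.8 m^3/ha

291.8 m^3/ha


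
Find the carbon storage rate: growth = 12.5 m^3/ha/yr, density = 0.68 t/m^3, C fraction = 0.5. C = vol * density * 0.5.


C = 12.5 * 0.68 * 0.5 = 4.25 t C/ha/yr

4.25 t C/ha/yr


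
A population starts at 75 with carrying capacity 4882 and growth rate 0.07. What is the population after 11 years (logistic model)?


(K - N0)/N0 = (4882 - 75)/75 = 4807/75 = 64.0933
r*t = 0.07 * 11 = 0.77; exp(-0.77) = 0.463013
64.0933 * 0.463013 = 29.6760
1 + 29.6760 = 30.6760
N = 4882 / 30.6760 = 159.147 ≈ 159

159


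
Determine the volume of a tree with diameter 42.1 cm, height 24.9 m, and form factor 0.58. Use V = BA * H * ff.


(D/200)^2 = (42.1/200)^2 = 0.2105^2 = 0.04431025
BA = 3.141593 * 0.04431025 = 0.139205 m^2
V = 0.139205 * 24.9 * 0.58 = 2.01040 ≈ 2.010 m^3

2.010 m^3


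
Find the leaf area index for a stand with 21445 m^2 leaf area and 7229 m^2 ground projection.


LAI = 21445 / 7229 = 2.9665 ≈ 2.97

2.97


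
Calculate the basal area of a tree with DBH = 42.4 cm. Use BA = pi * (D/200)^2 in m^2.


D/200 = 42.4/200 = 0.212 m
(D/200)^2 = 0.212^2 = 0.044944
BA = 3.141593 * 0.044944 = 0.141196 ≈ 0.1412 m^2

0.1412 m^2


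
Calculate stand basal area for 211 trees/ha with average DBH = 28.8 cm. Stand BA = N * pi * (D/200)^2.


(D/200)^2 = (28.8/200)^2 = 0.144^2 = 0.020736
Individual BA = 3.141593 * 0.020736 = 0.0651441 m^2
Stand BA = 211 * 0.0651441 = 13.7454 ≈ 13.75 m^2/ha

13.75 m^2/ha


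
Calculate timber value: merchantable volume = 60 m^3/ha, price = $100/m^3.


Value = 60 * 100 = $6000/ha

$6000/ha


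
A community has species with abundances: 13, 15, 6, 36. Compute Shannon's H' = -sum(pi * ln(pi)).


Total N = 13 + 15 + 6 + 36 = 70
Per-species terms:
  p = 13/70 = 0.185714; ln(p) = -1.683547; p*ln(p) = 0.185714 * (-1.683547) = -0.312658
  p = 15/70 = 0.214286; ln(p) = -1.540444; p*ln(p) = 0.214286 * (-1.540444) = -0.330096
  p = 6/70 = 0.085714; ln(p) = -2.456739; p*ln(p) = 0.085714 * (-2.456739) = -0.210577
  p = 36/70 = 0.514286; ln(p) = -0.664976; p*ln(p) = 0.514286 * (-0.664976) = -0.341988
sum(p*ln(p)) = (-0.312658) + (-0.330096) + (-0.210577) + (-0.341988) = -1.195319
H' = -(-1.195319) = 1.195319 ≈ 1.1953

1.1953


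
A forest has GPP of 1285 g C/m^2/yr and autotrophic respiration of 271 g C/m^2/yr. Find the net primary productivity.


NPP = GPP - Ra = 1285 - 271 = 1014 g C/m^2/yr

1014 g C/m^2/yr


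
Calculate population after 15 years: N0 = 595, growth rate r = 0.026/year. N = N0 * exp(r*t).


r*t = 0.026 * 15 = 0.39
exp(0.39) = 1.47698
N = 595 * 1.47698 = 878.803 ≈ 879

879


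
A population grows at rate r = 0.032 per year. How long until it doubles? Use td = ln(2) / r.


td = ln(2) / 0.032 = 0.693147 / 0.032 = 21.6608 ≈ 21.7 years

21.7 years


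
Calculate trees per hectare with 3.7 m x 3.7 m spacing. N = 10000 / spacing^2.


N = 10000 / 3.7^2 = 10000 / 13.69 = 730.460 ≈ 730 trees/ha

730 trees/ha


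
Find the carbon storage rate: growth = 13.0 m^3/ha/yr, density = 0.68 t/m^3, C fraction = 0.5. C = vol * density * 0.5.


C = 13.0 * 0.68 * 0.5 = 4.42 t C/ha/yr

4.42 t C/ha/yr


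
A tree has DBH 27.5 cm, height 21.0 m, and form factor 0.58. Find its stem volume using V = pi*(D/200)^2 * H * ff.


(D/200)^2 = (27.5/200)^2 = 0.1375^2 = 0.01890625
BA = 3.141593 * 0.01890625 = 0.0593957 m^2
V = 0.0593957 * 21.0 * 0.58 = 0.723440 ≈ 0.723 m^3

0.723 m^3


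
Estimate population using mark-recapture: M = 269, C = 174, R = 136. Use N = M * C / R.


N = M * C / R = 269 * 174 / 136 = 46806 / 136 = 344.16 ≈ 344

344 individuals


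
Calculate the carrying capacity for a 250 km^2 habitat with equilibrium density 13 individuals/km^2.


K = 13 * 250 = 3250 individuals

3250 individuals


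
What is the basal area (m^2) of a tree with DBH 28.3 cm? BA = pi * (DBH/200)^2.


D/200 = 28.3/200 = 0.1415 m
(D/200)^2 = 0.1415^2 = 0.02002225
BA = 3.141593 * 0.02002225 = 0.0629018 ≈ 0.0629 m^2

0.0629 m^2


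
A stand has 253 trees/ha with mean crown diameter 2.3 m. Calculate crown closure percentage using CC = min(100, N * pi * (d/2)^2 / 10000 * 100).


(d/2)^2 = (2.3/2)^2 = 1.15^2 = 1.3225
Crown area = 3.141593 * 1.3225 = 4.15476 m^2
N * area / 10000 * 100 = 253 * 4.15476 / 10000 * 100 = 10.5115
CC = min(100, 10.5115) = 10.5115 ≈ 10.5%

10.5%


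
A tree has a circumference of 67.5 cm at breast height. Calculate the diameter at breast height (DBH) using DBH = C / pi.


DBH = C / pi = 67.5 / 3.141593 = 21.4859 ≈ 21.49 cm

21.49 cm


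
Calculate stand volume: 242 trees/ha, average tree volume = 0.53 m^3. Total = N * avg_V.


V_stand = 242 * 0.53 = 128.26 ≈ 128.3 m^3/ha

128.3 m^3/ha


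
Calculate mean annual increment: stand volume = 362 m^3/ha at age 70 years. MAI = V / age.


MAI = 362 / 70 = 5.1714 ≈ 5.17 m^3/ha/yr

5.17 m^3/ha/yr


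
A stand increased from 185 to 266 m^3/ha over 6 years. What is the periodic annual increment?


PAI = (V2 - V1) / period = (266 - 185) / 6 = 81 / 6 = 13.50 m^3/ha/yr

13.50 m^3/ha/yr


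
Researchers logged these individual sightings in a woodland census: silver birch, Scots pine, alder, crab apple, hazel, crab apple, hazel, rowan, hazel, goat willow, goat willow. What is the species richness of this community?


Total individuals logged = 11
Distinct species (count of individuals): silver birch (1), Scots pine (1), alder (1), crab apple (2), hazel (3), rowan (1), goat willow (2)
Species richness = number of distinct species = 7

7


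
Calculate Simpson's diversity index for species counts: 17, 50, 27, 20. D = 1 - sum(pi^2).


Total N = 17 + 50 + 27 + 20 = 114
Per-species terms:
  p = 17/114 = 0.149123; p^2 = 0.149123^2 = 0.022238
  p = 50/114 = 0.438596; p^2 = 0.438596^2 = 0.192366
  p = 27/114 = 0.236842; p^2 = 0.236842^2 = 0.056094
  p = 20/114 = 0.175439; p^2 = 0.175439^2 = 0.030779
sum(p^2) = 0.022238 + 0.192366 + 0.056094 + 0.030779 = 0.301477
D = 1 - 0.301477 = 0.698523 ≈ 0.6985

0.6985


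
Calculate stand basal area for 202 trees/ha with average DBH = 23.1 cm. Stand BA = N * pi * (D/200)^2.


(D/200)^2 = (23.1/200)^2 = 0.1155^2 = 0.01334025
Individual BA = 3.141593 * 0.01334025 = 0.0419096 m^2
Stand BA = 202 * 0.0419096 = 8.46574 ≈ 8.47 m^2/ha

8.47 m^2/ha


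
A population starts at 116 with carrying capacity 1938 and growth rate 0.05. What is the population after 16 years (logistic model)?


(K - N0)/N0 = (1938 - 116)/116 = 1822/116 = 15.7069
r*t = 0.05 * 16 = 0.8; exp(-0.8) = 0.449329
15.7069 * 0.449329 = 7.05757
1 + 7.05757 = 8.05757
N = 1938 / 8.05757 = 240.519 ≈ 241

241


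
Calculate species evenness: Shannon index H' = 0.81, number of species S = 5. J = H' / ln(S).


ln(5) = 1.60944
J = H' / ln(S) = 0.81 / 1.60944 = 0.503281 ≈ 0.5033

0.5033


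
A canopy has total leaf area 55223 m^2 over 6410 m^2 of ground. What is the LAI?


LAI = 55223 / 6410 = 8.6151 ≈ 8.62

8.62


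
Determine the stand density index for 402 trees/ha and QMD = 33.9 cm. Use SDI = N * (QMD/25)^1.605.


QMD/25 = 33.9/25 = 1.356
(1.356)^1.605 = exp(1.605 * ln(1.356)) = exp(1.605 * 0.304539) = exp(0.488785) = 1.63033
SDI = 402 * 1.63033 = 655.393 ≈ 655

655


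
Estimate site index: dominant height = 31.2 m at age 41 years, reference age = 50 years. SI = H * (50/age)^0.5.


50/41 = 1.21951
(1.21951)^0.5 = 1.10431
SI = 31.2 * 1.10431 = 34.4545 ≈ 34.5 m

34.5 m


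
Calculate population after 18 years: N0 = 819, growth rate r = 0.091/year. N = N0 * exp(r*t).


r*t = 0.091 * 18 = 1.638
exp(1.638) = 5.14487
N = 819 * 5.14487 = 4213.65 ≈ 4214

4214


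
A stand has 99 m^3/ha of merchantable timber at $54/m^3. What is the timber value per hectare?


Value = 99 * 54 = $5346/ha

$5346/ha


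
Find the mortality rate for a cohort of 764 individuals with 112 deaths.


Mortality rate = 112 / 764 = 0.146597 ≈ 0.1466

0.1466


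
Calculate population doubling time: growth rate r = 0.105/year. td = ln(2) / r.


td = ln(2) / 0.105 = 0.693147 / 0.105 = 6.60140 ≈ 6.6 years

6.6 years


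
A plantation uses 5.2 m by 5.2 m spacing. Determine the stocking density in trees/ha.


N = 10000 / 5.2^2 = 10000 / 27.04 = 369.822 ≈ 370 trees/ha

370 trees/ha


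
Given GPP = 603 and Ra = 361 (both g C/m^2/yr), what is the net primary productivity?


NPP = GPP - Ra = 603 - 361 = 242 g C/m^2/yr

242 g C/m^2/yr


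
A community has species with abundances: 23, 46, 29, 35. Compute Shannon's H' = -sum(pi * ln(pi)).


Total N = 23 + 46 + 29 + 35 = 133
Per-species terms:
  p = 23/133 = 0.172932; ln(p) = -1.754857; p*ln(p) = 0.172932 * (-1.754857) = -0.303471
  p = 46/133 = 0.345865; ln(p) = -1.061707; p*ln(p) = 0.345865 * (-1.061707) = -0.367207
  p = 29/133 = 0.218045; ln(p) = -1.523054; p*ln(p) = 0.218045 * (-1.523054) = -0.332094
  p = 35/133 = 0.263158; ln(p) = -1.335001; p*ln(p) = 0.263158 * (-1.335001) = -0.351316
sum(p*ln(p)) = (-0.303471) + (-0.367207) + (-0.332094) + (-0.351316) = -1.354088
H' = -(-1.354088) = 1.354088 ≈ 1.3541

1.3541


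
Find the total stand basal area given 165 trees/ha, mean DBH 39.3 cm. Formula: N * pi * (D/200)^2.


(D/200)^2 = (39.3/200)^2 = 0.1965^2 = 0.03861225
Individual BA = 3.141593 * 0.03861225 = 0.121304 m^2
Stand BA = 165 * 0.121304 = 20.0152 ≈ 20.02 m^2/ha

20.02 m^2/ha


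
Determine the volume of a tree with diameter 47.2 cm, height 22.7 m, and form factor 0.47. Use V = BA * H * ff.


(D/200)^2 = (47.2/200)^2 = 0.236^2 = 0.055696
BA = 3.141593 * 0.055696 = 0.174974 m^2
V = 0.174974 * 22.7 * 0.47 = 1.86680 ≈ 1.867 m^3

1.867 m^3


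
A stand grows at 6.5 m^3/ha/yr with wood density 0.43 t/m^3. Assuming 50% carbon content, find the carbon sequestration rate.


C = 6.5 * 0.43 * 0.5 = 1.3975 ≈ 1.40 t C/ha/yr

1.40 t C/ha/yr


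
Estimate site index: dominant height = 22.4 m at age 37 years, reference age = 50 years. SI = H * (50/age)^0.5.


50/37 = 1.35135
(1.35135)^0.5 = 1.16248
SI = 22.4 * 1.16248 = 26.0396 ≈ 26.0 m

26.0 m


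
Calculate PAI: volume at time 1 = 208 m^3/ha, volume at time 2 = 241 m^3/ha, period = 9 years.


PAI = (V2 - V1) / period = (241 - 208) / 9 = 33 / 9 = 3.6667 ≈ 3.67 m^3/ha/yr

3.67 m^3/ha/yr


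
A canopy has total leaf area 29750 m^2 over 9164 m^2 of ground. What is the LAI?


LAI = 29750 / 9164 = 3.2464 ≈ 3.25

3.25


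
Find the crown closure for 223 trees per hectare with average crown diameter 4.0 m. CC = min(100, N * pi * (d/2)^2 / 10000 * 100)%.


(d/2)^2 = (4.0/2)^2 = 2^2 = 4
Crown area = 3.141593 * 4 = 12.5664 m^2
N * area / 10000 * 100 = 223 * 12.5664 / 10000 * 100 = 28.0231
CC = min(100, 28.0231) = 28.0231 ≈ 28.0%

28.0%


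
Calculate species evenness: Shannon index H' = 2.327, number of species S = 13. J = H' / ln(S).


ln(13) = 2.56495
J = H' / ln(S) = 2.327 / 2.56495 = 0.907230 ≈ 0.9072

0.9072


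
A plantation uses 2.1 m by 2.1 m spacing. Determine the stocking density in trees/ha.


N = 10000 / 2.1^2 = 10000 / 4.41 = 2267.57 ≈ 2268 trees/ha

2268 trees/ha


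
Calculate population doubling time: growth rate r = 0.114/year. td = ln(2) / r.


td = ln(2) / 0.114 = 0.693147 / 0.114 = 6.08024 ≈ 6.1 years

6.1 years


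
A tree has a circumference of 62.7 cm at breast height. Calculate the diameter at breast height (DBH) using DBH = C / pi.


DBH = C / pi = 62.7 / 3.141593 = 19.9580 ≈ 19.96 cm

19.96 cm


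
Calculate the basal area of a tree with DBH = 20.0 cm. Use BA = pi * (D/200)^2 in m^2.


D/200 = 20.0/200 = 0.1 m
(D/200)^2 = 0.1^2 = 0.01
BA = 3.141593 * 0.01 = 0.0314159 ≈ 0.0314 m^2

0.0314 m^2
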